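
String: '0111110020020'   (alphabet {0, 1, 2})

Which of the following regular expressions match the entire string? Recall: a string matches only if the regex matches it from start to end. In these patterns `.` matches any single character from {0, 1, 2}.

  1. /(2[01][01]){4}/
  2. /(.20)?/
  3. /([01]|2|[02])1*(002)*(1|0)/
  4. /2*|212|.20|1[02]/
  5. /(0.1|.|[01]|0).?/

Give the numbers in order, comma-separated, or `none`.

1 → no match — must start with '2'
2 → no match
3 → match
4 → no match
5 → no match

3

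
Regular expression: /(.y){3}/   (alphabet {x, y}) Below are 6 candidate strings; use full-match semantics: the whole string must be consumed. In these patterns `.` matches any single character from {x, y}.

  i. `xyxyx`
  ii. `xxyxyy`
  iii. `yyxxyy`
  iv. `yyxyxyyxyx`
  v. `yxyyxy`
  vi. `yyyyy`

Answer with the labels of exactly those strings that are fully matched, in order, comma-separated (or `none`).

i. `xyxyx` → no match — must end with `y`
ii. `xxyxyy` → no match
iii. `yyxxyy` → no match
iv. `yyxyxyyxyx` → no match — must end with `y`
v. `yxyyxy` → no match
vi. `yyyyy` → no match

none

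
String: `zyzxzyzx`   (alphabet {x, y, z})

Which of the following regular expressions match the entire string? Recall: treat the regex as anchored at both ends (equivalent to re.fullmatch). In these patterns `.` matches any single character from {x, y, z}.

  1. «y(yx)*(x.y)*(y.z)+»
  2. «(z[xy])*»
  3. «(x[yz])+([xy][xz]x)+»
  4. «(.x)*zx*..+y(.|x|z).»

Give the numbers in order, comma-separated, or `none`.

1 → no match — must start with `y`
2 → match
3 → no match — must start with `x`
4 → match

2, 4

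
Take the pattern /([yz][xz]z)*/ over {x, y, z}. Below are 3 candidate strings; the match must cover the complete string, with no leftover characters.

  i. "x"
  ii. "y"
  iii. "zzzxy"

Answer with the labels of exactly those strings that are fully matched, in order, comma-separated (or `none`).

i → no match
ii → no match
iii → no match

none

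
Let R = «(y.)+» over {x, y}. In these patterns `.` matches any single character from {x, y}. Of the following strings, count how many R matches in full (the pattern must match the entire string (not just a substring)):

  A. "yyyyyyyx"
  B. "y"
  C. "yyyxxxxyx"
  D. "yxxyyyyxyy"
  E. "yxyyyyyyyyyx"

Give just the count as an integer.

2

A → match
B → no match
C → no match
D → no match
E → match
Total matched: 2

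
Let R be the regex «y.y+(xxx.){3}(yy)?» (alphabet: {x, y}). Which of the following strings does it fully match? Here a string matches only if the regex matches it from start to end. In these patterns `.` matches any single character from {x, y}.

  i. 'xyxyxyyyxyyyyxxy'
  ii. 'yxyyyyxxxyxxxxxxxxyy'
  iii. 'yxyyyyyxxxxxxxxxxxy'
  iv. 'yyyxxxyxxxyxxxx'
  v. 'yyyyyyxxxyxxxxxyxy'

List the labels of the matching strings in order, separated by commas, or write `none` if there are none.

i → no match — must start with 'y'
ii → match
iii → match
iv → match
v → no match

ii, iii, iv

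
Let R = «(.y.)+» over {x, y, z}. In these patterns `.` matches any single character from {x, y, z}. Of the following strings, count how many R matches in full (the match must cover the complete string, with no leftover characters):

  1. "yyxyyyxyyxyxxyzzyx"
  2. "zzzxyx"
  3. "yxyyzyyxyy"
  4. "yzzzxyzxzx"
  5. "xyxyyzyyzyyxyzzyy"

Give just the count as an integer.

1

1 → match
2 → no match
3 → no match
4 → no match
5 → no match
Total matched: 1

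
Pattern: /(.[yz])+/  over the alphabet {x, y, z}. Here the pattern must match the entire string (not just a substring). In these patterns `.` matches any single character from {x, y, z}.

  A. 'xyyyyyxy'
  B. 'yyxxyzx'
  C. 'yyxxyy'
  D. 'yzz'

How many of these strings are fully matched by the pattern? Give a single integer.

1

A → match
B → no match
C → no match
D → no match
Total matched: 1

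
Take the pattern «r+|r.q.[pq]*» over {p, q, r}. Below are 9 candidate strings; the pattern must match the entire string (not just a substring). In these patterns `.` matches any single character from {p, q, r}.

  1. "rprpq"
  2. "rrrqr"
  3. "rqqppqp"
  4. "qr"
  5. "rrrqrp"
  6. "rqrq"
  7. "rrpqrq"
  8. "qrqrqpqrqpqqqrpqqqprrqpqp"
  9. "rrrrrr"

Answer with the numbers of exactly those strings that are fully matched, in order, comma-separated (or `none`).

3, 9

1. "rprpq" → no match
2. "rrrqr" → no match
3. "rqqppqp" → match
4. "qr" → no match — must start with "r"
5. "rrrqrp" → no match
6. "rqrq" → no match
7. "rrpqrq" → no match
8 → no match — must start with "r"
9. "rrrrrr" → match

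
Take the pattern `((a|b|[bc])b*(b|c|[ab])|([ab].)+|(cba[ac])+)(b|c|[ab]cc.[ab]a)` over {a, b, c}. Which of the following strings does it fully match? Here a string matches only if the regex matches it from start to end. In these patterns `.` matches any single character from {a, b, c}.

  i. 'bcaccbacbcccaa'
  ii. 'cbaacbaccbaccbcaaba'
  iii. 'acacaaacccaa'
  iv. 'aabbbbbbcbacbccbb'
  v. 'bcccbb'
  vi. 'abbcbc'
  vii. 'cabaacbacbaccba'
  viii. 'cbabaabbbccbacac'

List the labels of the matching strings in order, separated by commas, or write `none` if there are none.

iii

i → no match
ii → no match
iii → match
iv → no match
v → no match
vi → no match
vii → no match
viii → no match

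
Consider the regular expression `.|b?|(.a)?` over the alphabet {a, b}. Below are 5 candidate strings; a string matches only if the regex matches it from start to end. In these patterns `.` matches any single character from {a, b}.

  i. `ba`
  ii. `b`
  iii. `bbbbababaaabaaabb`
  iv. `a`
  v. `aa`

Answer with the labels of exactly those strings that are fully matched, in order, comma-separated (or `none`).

i → match
ii → match
iii → no match
iv → match
v → match

i, ii, iv, v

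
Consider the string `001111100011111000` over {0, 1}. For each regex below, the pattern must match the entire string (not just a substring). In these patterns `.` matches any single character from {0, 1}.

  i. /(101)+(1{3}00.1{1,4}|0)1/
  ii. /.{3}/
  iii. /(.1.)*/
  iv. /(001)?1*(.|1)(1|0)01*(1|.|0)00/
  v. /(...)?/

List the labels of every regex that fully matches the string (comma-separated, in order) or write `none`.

i → no match — must start with `101`
ii → no match
iii → no match
iv → match
v → no match

iv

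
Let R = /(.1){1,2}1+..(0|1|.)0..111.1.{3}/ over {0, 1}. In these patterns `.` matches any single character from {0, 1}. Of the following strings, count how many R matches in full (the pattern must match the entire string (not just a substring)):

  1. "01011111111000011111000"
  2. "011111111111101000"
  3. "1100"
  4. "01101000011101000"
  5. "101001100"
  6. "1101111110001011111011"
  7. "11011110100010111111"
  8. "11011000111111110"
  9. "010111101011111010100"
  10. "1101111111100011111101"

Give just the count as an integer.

1 → match
2 → no match
3 → no match
4 → match
5 → no match
6 → match
7 → no match
8 → no match
9 → no match
10 → match
Total matched: 4

4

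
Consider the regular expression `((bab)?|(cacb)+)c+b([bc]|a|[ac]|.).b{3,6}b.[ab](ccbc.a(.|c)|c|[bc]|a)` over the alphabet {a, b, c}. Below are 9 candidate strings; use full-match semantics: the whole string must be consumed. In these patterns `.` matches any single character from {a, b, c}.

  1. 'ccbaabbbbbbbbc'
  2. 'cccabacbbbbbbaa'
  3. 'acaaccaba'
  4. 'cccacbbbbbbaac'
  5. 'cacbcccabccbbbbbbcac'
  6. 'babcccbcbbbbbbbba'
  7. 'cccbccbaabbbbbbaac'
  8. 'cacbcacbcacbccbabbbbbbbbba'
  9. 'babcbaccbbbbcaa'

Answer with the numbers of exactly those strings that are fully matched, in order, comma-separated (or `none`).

1, 6, 8

1 → match
2 → no match
3 → no match
4 → no match
5 → no match
6 → match
7 → no match
8 → match
9 → no match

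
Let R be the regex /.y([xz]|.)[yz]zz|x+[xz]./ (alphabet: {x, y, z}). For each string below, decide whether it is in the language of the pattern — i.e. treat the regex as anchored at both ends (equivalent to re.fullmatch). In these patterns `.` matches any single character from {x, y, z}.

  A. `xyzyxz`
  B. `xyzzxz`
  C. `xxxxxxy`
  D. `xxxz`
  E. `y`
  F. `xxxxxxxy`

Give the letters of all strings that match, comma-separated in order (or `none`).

A → no match
B → no match
C → match
D → match
E → no match
F → match

C, D, F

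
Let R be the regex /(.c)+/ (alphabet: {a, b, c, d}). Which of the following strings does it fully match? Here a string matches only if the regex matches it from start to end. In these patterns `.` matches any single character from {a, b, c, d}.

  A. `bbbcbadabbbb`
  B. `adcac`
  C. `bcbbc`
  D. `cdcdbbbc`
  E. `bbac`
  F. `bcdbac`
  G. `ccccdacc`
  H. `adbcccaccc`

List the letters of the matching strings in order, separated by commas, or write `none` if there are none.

none

A → no match — must end with `c`
B → no match
C → no match
D → no match
E → no match
F → no match
G → no match
H → no match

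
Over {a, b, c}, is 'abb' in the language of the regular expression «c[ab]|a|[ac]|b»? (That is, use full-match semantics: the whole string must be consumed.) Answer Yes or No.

No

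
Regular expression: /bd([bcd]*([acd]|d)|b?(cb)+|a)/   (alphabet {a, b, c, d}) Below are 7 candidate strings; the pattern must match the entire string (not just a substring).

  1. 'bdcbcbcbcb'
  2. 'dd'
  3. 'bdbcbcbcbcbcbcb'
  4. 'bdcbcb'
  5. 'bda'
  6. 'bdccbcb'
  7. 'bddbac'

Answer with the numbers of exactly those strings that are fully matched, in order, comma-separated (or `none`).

1 → match
2 → no match — must start with 'bd'
3 → match
4 → match
5 → match
6 → no match
7 → no match

1, 3, 4, 5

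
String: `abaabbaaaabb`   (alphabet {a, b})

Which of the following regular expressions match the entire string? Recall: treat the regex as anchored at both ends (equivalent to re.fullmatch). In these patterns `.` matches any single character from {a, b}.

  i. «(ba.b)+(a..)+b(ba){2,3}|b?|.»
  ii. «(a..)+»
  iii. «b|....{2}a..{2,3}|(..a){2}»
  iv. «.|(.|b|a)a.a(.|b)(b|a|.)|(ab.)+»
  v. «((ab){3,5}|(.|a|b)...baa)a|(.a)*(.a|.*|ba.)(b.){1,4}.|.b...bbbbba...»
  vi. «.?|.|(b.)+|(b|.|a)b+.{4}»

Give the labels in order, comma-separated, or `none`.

i → no match
ii → match
iii → no match
iv → no match
v → no match
vi → no match

ii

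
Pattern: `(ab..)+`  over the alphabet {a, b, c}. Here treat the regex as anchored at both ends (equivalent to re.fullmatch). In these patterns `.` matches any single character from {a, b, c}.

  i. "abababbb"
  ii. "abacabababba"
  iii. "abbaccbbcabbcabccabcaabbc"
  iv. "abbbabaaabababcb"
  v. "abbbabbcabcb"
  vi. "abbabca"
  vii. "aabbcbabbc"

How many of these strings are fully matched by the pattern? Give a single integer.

i. "abababbb" → match
ii. "abacabababba" → match
iii → no match
iv → match
v. "abbbabbcabcb" → match
vi. "abbabca" → no match
vii. "aabbcbabbc" → no match — must start with "ab"
Total matched: 4

4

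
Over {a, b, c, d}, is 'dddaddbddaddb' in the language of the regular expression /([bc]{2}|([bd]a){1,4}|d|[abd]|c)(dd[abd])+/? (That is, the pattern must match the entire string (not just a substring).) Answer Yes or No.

Yes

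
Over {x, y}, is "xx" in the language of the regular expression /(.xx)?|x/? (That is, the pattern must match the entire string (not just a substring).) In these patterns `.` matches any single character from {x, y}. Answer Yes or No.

No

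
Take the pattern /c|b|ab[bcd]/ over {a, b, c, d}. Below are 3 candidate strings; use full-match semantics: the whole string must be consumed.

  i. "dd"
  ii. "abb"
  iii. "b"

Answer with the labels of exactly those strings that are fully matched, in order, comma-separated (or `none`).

i → no match
ii → match
iii → match

ii, iii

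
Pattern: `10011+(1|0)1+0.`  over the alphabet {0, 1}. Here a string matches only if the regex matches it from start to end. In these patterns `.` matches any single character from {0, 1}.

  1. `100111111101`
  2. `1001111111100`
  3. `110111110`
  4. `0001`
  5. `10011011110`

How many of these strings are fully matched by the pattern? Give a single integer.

2

1 → match
2 → match
3 → no match — must start with `10011`
4 → no match — must start with `10011`
5 → no match
Total matched: 2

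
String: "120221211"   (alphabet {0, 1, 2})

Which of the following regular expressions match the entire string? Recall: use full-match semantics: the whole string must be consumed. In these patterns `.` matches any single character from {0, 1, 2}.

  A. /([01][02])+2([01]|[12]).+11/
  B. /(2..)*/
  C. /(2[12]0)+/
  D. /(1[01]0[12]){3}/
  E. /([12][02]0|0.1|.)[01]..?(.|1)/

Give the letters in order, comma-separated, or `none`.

A

A → match
B → no match
C → no match — must start with "2"
D → no match
E → no match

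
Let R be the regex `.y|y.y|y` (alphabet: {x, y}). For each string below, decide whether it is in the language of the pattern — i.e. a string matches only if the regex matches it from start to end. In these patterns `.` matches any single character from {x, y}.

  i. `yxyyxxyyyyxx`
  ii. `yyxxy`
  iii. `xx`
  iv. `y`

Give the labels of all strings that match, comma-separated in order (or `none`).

iv

i → no match — must end with `y`
ii → no match
iii → no match — must end with `y`
iv → match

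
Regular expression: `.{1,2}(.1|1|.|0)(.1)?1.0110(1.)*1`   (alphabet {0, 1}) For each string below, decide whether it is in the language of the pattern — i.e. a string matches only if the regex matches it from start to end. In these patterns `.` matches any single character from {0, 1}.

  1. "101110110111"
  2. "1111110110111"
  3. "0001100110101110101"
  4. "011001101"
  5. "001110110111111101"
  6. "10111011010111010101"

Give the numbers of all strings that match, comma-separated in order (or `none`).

1, 2, 3, 4, 5, 6

1. "101110110111" → match
2 → match
3 → match
4. "011001101" → match
5 → match
6 → match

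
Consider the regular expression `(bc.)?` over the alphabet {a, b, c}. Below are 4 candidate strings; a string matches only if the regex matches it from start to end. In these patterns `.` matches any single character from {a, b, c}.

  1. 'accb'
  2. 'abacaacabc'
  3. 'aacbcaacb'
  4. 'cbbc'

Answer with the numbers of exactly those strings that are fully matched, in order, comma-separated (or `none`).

none

1 → no match
2 → no match
3 → no match
4 → no match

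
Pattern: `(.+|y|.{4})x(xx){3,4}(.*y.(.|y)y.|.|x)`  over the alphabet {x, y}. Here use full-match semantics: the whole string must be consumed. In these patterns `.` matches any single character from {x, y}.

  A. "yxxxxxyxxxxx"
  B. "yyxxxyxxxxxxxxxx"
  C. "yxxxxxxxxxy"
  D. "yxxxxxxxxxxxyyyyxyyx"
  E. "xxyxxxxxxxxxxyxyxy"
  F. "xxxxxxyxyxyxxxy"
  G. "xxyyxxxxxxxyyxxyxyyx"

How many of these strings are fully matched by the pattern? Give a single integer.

A → no match
B → match
C → match
D → match
E → no match
F → no match
G → match
Total matched: 4

4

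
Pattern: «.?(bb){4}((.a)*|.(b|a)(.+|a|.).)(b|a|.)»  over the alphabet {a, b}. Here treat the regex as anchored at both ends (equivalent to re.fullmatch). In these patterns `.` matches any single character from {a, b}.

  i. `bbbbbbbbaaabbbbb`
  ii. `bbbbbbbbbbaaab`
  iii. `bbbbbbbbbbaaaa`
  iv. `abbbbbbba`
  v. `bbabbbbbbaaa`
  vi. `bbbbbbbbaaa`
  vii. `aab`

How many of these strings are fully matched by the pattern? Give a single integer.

i → match
ii → match
iii → match
iv → no match
v → no match
vi → match
vii → no match
Total matched: 4

4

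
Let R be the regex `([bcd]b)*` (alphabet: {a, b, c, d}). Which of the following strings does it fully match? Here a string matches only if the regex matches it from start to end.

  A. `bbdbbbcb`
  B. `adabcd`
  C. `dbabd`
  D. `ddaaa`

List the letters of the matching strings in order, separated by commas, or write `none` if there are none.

A → match
B → no match
C → no match
D → no match

A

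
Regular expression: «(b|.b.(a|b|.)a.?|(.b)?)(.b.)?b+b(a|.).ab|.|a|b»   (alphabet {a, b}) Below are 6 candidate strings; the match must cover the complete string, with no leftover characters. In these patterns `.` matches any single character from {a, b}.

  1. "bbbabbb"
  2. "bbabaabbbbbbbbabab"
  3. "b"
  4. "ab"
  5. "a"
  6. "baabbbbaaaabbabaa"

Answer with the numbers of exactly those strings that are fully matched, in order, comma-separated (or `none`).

2, 3, 5

1. "bbbabbb" → no match
2 → match
3. "b" → match
4. "ab" → no match
5. "a" → match
6 → no match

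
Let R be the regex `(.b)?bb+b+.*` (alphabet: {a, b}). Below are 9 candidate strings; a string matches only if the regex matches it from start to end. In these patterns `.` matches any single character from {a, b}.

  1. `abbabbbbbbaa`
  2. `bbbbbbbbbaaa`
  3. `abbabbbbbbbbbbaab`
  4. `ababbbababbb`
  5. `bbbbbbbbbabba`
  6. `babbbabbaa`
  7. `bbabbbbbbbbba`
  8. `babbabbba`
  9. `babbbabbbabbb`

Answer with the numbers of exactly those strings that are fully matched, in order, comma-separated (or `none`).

2, 5

1 → no match
2 → match
3 → no match
4 → no match
5 → match
6 → no match
7 → no match
8 → no match
9 → no match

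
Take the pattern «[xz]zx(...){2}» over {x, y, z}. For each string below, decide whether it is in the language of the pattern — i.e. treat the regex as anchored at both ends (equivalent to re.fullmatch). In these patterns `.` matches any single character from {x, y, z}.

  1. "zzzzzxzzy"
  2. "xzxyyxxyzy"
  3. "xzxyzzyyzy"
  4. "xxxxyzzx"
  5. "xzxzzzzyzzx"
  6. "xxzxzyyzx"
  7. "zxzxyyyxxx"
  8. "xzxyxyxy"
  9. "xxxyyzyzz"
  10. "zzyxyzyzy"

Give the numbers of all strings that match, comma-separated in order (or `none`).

none

1. "zzzzzxzzy" → no match
2. "xzxyyxxyzy" → no match
3. "xzxyzzyyzy" → no match
4. "xxxxyzzx" → no match
5. "xzxzzzzyzzx" → no match
6. "xxzxzyyzx" → no match
7. "zxzxyyyxxx" → no match
8. "xzxyxyxy" → no match
9. "xxxyyzyzz" → no match
10. "zzyxyzyzy" → no match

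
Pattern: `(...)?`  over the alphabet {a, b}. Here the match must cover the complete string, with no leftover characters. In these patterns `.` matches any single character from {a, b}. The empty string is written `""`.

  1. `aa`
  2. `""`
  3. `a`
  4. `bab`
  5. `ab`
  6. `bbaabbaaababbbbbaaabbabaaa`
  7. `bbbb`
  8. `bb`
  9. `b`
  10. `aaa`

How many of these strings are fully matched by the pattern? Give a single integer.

1 → no match
2 → match
3 → no match
4 → match
5 → no match
6 → no match
7 → no match
8 → no match
9 → no match
10 → match
Total matched: 3

3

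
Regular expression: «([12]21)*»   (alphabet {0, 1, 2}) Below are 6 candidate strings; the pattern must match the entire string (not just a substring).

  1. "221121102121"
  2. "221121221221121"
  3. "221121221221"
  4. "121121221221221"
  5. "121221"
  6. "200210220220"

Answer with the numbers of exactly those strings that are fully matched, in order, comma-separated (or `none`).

1 → no match
2 → match
3 → match
4 → match
5 → match
6 → no match

2, 3, 4, 5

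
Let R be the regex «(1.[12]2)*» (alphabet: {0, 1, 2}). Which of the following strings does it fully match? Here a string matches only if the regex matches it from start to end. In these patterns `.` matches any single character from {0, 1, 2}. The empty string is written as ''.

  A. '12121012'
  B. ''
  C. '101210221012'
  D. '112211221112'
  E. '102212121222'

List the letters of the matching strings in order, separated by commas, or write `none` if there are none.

A, B, C, D, E

A → match
B → match
C → match
D → match
E → match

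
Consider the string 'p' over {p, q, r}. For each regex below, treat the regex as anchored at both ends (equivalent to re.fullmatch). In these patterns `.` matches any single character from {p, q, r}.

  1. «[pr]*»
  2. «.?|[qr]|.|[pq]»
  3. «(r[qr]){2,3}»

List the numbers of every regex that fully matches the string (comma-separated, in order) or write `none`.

1, 2

1 → match
2 → match
3 → no match — must start with 'r'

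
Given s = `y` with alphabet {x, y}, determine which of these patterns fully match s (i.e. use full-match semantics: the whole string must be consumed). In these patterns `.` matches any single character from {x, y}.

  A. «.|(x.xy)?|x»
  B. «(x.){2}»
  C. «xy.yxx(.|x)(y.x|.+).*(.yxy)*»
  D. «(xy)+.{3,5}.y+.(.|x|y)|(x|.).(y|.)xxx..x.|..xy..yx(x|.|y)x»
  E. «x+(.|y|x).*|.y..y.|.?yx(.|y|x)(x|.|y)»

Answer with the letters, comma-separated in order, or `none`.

A

A → match
B → no match — must start with `x`
C → no match — must start with `xy`
D → no match
E → no match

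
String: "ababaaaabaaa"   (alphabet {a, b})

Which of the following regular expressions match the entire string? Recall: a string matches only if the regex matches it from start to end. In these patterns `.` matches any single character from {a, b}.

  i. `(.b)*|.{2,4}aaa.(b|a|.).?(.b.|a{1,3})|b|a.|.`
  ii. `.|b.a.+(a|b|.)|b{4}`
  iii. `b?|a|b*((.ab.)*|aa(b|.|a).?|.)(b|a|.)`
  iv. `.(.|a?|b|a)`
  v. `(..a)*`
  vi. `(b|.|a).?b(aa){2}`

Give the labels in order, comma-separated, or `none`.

i → match
ii → no match
iii → no match
iv → no match
v → no match
vi → no match

i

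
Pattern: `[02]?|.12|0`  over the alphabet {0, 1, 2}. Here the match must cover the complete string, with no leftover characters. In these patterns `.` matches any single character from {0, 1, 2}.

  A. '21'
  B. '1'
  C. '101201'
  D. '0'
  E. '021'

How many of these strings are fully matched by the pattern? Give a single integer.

A → no match
B → no match
C → no match
D → match
E → no match
Total matched: 1

1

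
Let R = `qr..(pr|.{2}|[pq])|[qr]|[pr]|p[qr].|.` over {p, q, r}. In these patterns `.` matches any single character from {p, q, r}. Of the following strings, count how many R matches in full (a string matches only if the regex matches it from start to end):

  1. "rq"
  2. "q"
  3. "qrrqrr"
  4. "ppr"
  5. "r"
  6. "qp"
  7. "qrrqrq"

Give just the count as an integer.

1. "rq" → no match
2. "q" → match
3. "qrrqrr" → match
4. "ppr" → no match
5. "r" → match
6. "qp" → no match
7. "qrrqrq" → match
Total matched: 4

4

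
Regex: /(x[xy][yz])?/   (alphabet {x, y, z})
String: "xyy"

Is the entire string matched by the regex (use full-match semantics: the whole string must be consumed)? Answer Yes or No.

Yes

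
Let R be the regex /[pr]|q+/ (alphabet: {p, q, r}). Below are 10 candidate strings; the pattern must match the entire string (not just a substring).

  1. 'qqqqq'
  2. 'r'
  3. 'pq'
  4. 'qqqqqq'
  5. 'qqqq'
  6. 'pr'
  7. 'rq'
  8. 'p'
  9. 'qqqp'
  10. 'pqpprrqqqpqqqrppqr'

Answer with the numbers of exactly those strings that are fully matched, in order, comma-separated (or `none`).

1, 2, 4, 5, 8

1 → match
2 → match
3 → no match
4 → match
5 → match
6 → no match
7 → no match
8 → match
9 → no match
10 → no match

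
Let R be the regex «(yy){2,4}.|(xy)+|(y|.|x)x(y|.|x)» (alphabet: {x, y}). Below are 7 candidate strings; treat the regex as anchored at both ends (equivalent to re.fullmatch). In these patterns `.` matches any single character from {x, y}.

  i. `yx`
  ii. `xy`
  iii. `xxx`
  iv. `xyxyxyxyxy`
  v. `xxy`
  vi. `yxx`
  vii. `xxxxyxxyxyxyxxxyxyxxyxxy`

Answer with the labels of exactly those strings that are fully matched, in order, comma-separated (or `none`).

i → no match
ii → match
iii → match
iv → match
v → match
vi → match
vii → no match

ii, iii, iv, v, vi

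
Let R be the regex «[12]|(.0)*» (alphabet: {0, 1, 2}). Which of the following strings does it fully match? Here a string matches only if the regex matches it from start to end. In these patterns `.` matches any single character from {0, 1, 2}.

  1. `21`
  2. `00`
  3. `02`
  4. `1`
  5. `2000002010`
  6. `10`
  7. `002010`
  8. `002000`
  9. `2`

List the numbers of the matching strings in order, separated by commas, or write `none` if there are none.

2, 4, 5, 6, 7, 8, 9

1. `21` → no match
2. `00` → match
3. `02` → no match
4. `1` → match
5. `2000002010` → match
6. `10` → match
7. `002010` → match
8. `002000` → match
9. `2` → match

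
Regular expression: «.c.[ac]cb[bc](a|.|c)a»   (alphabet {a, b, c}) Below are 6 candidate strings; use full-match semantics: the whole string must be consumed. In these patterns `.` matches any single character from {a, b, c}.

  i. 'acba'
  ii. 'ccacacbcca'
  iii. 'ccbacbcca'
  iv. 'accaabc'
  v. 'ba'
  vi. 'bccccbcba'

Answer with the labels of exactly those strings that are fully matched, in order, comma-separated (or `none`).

i → no match
ii → no match
iii → match
iv → no match — must end with 'a'
v → no match
vi → match

iii, vi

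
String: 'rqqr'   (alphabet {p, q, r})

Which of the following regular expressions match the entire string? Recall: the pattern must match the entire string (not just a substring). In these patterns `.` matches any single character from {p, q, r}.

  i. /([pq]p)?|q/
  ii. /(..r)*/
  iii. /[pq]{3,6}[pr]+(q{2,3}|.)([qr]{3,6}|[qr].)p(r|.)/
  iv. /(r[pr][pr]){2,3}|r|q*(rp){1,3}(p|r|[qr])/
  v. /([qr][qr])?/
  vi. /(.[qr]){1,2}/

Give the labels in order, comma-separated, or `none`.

vi

i → no match
ii → no match
iii → no match
iv → no match
v → no match
vi → match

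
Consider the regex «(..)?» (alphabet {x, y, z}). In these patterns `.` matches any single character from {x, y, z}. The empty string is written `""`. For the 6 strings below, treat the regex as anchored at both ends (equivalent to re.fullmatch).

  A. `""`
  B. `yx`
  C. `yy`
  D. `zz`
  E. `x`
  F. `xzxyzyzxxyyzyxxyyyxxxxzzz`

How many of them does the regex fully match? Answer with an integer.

A → match
B → match
C → match
D → match
E → no match
F → no match
Total matched: 4

4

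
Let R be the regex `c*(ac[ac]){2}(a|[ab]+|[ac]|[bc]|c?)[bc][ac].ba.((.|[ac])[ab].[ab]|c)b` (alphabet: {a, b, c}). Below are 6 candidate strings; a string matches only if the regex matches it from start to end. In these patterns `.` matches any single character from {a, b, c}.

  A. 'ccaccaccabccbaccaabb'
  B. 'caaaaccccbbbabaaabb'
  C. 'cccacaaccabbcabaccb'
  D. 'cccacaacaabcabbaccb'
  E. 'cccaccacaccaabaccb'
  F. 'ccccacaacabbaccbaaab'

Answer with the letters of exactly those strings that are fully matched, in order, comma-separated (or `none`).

A, C, D, E

A → match
B → no match
C → match
D → match
E → match
F → no match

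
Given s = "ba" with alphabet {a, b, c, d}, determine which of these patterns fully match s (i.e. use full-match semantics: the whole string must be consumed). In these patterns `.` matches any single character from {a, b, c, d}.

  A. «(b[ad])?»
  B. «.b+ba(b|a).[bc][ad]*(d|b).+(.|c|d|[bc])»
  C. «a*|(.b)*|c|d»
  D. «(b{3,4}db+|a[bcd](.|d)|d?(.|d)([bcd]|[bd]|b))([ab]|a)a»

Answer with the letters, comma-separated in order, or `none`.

A → match
B → no match
C → no match
D → no match

A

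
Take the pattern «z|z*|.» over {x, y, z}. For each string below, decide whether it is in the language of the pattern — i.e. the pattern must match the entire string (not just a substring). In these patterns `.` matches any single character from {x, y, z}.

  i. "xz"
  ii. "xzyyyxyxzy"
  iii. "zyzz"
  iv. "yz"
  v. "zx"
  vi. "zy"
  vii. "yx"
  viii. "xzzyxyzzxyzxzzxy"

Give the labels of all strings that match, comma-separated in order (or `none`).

i. "xz" → no match
ii. "xzyyyxyxzy" → no match
iii. "zyzz" → no match
iv. "yz" → no match
v. "zx" → no match
vi. "zy" → no match
vii. "yx" → no match
viii → no match

none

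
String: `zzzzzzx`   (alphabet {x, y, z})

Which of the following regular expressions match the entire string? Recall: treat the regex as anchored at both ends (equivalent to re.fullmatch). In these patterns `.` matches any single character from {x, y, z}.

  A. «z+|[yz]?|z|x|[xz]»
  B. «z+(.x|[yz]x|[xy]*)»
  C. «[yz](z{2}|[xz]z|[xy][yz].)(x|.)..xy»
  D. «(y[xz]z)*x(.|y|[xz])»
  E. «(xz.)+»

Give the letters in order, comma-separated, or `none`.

B

A → no match
B → match
C → no match — must end with `xy`
D → no match
E → no match — must start with `xz`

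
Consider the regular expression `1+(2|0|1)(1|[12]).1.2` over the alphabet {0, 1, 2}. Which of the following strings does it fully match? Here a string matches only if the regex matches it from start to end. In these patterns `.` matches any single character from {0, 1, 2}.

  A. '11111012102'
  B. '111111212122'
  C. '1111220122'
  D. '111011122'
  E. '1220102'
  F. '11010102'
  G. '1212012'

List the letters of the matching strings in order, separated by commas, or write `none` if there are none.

A → match
B → match
C → match
D → match
E → match
F → match
G → no match

A, B, C, D, E, F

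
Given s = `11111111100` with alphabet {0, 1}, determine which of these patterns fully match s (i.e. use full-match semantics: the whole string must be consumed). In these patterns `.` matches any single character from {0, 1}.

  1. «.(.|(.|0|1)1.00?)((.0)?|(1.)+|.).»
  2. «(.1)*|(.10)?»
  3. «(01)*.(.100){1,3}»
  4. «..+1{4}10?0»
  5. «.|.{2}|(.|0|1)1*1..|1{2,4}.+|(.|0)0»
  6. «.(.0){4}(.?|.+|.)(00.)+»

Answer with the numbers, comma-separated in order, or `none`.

1 → match
2 → no match
3 → no match
4 → match
5 → match
6 → no match

1, 4, 5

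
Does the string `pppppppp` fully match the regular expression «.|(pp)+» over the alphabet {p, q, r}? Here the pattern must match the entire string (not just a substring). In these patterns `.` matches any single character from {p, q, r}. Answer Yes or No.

Yes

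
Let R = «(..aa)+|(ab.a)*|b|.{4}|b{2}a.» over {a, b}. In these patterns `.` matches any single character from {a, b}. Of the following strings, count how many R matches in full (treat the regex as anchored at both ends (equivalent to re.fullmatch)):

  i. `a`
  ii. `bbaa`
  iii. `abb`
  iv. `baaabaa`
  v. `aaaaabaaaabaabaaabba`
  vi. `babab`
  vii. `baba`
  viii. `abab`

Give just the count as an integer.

3

i → no match
ii → match
iii → no match
iv → no match
v → no match
vi → no match
vii → match
viii → match
Total matched: 3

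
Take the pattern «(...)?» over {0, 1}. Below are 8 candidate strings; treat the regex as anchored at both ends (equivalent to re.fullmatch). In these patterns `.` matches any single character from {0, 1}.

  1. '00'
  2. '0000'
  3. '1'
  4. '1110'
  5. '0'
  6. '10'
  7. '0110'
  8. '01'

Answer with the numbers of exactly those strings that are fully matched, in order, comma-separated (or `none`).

none

1 → no match
2 → no match
3 → no match
4 → no match
5 → no match
6 → no match
7 → no match
8 → no match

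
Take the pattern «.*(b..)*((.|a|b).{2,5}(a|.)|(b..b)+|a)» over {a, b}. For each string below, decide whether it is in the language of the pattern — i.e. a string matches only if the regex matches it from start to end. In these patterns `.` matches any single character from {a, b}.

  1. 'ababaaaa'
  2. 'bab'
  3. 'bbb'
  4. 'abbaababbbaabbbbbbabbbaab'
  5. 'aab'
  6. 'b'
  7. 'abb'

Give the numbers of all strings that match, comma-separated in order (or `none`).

1, 4

1 → match
2 → no match
3 → no match
4 → match
5 → no match
6 → no match
7 → no match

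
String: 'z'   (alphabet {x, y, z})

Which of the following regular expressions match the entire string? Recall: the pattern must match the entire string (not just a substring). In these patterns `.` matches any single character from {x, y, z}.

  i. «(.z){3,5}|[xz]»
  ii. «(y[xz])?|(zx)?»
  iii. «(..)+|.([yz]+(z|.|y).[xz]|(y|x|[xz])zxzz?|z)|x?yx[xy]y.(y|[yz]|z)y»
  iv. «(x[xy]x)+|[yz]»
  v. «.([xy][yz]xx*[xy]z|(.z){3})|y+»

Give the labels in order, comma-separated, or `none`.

i, iv

i → match
ii → no match
iii → no match
iv → match
v → no match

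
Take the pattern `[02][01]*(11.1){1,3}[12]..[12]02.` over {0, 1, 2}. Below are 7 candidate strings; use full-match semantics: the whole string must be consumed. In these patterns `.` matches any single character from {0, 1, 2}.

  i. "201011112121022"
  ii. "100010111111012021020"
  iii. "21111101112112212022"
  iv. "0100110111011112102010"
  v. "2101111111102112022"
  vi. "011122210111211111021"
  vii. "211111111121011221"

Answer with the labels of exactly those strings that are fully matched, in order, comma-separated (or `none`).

i

i → match
ii → no match
iii → no match
iv → no match
v → no match
vi → no match
vii → no match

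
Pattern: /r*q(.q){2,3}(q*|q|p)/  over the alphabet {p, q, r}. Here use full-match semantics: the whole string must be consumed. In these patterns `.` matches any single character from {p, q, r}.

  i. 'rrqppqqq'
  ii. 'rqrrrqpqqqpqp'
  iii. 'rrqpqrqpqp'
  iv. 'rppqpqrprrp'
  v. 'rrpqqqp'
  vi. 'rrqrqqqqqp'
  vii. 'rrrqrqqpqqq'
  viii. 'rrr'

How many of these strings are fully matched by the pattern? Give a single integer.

i → no match
ii → no match
iii → match
iv → no match
v → no match
vi → match
vii → no match
viii → no match
Total matched: 2

2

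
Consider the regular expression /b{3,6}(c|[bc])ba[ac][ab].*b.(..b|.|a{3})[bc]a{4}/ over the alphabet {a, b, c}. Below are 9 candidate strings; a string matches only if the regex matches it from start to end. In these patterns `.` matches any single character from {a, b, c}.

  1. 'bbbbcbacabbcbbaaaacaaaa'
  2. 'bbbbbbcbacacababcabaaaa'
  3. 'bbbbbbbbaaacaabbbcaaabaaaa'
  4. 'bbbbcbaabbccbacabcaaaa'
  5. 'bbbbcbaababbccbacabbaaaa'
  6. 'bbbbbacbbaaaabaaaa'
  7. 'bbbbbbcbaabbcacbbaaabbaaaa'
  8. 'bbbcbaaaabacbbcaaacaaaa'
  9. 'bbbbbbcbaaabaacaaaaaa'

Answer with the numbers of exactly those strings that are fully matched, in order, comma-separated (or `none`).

1, 2, 3, 4, 5, 6, 7, 8

1 → match
2 → match
3 → match
4 → match
5 → match
6 → match
7 → match
8 → match
9 → no match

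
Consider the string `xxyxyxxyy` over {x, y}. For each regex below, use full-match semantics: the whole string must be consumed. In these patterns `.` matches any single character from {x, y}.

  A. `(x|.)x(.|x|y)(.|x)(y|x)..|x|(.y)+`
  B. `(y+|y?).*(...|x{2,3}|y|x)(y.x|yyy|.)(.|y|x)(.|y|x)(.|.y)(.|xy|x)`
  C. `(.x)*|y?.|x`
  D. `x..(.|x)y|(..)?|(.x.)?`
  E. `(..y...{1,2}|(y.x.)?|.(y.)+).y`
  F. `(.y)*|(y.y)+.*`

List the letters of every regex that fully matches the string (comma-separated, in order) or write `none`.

A → no match
B → match
C → no match
D → no match
E → match
F → no match

B, E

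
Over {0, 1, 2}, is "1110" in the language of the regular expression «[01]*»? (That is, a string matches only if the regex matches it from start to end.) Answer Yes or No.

Yes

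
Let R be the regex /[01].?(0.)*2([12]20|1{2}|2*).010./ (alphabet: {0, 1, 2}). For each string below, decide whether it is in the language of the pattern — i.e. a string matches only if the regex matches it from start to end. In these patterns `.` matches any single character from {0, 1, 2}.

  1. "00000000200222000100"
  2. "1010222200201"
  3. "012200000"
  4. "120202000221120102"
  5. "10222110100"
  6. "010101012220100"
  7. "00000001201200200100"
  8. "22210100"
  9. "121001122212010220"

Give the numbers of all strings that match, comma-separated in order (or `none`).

1, 4, 6

1 → match
2 → no match
3 → no match
4 → match
5 → no match
6 → match
7 → no match
8 → no match
9 → no match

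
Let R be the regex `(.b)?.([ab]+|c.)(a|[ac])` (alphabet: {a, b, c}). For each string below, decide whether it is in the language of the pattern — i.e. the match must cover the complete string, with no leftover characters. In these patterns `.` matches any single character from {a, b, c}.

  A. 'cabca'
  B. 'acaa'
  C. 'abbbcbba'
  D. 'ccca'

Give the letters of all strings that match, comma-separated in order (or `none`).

B, D

A. 'cabca' → no match
B. 'acaa' → match
C. 'abbbcbba' → no match
D. 'ccca' → match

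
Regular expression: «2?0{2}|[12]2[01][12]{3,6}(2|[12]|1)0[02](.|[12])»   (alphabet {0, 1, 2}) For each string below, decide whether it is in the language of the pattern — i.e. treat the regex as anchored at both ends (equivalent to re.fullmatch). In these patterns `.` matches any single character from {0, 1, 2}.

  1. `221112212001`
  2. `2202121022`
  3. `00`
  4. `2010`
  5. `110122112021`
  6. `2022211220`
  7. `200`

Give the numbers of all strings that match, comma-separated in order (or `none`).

1, 2, 3, 7

1. `221112212001` → match
2. `2202121022` → match
3. `00` → match
4. `2010` → no match
5. `110122112021` → no match
6. `2022211220` → no match
7. `200` → match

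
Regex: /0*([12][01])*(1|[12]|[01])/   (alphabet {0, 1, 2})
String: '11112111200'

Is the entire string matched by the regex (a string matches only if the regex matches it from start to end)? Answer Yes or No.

Yes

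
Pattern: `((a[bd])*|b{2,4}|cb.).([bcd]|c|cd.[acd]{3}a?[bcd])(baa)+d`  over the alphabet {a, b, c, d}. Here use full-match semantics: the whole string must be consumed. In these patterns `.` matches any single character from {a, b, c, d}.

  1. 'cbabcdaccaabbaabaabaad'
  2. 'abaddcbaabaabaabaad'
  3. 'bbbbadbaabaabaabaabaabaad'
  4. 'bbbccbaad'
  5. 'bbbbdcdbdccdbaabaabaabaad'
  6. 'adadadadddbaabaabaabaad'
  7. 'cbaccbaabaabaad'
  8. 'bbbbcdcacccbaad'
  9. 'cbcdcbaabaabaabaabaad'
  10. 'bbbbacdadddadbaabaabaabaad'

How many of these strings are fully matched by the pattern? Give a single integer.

1 → match
2 → match
3 → match
4. 'bbbccbaad' → match
5 → match
6 → match
7 → match
8 → match
9 → match
10 → match
Total matched: 10

10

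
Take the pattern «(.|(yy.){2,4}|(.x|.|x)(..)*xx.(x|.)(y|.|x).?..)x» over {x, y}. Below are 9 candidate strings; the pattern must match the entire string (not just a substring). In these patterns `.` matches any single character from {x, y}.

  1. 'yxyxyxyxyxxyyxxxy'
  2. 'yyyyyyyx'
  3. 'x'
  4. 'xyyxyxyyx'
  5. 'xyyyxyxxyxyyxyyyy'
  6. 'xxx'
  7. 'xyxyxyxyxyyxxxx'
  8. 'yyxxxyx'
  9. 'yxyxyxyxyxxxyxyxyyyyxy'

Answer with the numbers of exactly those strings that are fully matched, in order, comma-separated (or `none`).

none

1 → no match — must end with 'x'
2 → no match
3 → no match
4 → no match
5 → no match — must end with 'x'
6 → no match
7 → no match
8 → no match
9 → no match — must end with 'x'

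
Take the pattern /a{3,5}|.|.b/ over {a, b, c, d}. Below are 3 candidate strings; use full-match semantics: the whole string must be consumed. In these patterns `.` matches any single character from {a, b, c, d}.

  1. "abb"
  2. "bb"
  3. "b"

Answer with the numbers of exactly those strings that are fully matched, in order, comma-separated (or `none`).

2, 3

1. "abb" → no match
2. "bb" → match
3. "b" → match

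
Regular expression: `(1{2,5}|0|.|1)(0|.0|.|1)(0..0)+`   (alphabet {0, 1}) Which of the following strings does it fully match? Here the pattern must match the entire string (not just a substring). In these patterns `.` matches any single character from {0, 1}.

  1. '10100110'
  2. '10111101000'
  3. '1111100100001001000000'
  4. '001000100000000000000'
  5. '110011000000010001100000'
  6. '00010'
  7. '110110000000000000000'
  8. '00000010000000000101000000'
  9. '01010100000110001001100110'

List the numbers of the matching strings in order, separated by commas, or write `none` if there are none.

1 → no match
2 → no match
3 → match
4 → no match
5 → no match
6 → no match
7 → no match
8 → no match
9 → no match

3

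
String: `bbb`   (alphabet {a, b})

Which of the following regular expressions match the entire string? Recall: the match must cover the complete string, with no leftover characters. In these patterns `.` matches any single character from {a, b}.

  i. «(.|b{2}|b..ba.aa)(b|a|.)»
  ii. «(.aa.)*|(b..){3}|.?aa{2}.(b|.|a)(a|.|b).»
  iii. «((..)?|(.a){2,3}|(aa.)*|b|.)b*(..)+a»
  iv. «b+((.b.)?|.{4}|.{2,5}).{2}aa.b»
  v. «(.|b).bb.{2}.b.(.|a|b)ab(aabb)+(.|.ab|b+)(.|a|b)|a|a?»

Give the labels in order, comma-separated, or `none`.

i

i → match
ii → no match
iii → no match — must end with `a`
iv → no match
v → no match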